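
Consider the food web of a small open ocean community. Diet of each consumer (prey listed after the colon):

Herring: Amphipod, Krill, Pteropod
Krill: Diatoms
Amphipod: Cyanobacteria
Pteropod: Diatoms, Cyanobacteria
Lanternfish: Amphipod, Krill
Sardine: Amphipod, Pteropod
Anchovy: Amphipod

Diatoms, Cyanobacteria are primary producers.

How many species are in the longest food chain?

3 species

One longest chain: Cyanobacteria → Amphipod → Herring.
It has 3 species and 2 links.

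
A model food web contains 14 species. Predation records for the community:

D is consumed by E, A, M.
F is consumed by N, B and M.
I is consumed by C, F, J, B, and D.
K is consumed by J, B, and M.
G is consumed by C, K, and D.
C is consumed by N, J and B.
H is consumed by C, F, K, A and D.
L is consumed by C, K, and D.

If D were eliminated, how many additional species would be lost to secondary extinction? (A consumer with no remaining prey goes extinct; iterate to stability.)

Remove D.
Round 1: E (all prey gone) → extinct.
No further losses. Total secondary extinctions: 1.

1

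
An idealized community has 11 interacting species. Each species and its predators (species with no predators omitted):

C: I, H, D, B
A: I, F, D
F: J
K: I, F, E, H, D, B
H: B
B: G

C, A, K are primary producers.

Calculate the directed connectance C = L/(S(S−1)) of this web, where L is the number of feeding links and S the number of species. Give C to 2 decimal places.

C = 0.15

The web has S = 11 species and L = 16 feeding links.
C = L / (S(S−1)) = 16 / 110 = 0.1455 ≈ 0.15.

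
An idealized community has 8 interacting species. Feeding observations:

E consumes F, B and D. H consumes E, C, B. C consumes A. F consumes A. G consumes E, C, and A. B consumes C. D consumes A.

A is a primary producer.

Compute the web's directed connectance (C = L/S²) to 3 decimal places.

The web has S = 8 species and L = 13 feeding links.
C = L / S² = 13 / 64 = 0.2031 ≈ 0.203.

C = 0.203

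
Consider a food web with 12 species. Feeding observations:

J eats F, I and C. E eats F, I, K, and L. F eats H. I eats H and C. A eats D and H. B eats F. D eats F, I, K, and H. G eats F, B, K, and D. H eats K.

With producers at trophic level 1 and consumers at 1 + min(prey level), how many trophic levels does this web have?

4

Producers (level 1): K, C, L.
Following each consumer down to its lowest-level prey: K → H → F → B (levels 1 through 4).
All prey of B (F 3) are at level 3 or above, so B is at level 1 + 3 = 4.
Every consumer has at least one prey at level 3 or below, so none exceeds level 4.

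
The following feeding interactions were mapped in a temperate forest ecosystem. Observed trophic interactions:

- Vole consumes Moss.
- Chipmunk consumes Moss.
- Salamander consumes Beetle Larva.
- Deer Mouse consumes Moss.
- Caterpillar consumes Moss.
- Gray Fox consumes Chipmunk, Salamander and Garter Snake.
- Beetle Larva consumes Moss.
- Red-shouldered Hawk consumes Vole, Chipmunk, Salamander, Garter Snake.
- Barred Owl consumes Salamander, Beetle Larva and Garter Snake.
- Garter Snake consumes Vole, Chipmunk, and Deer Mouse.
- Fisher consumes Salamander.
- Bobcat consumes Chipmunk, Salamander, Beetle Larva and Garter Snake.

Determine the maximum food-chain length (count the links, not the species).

3 links

One longest chain: Moss → Beetle Larva → Salamander → Red-shouldered Hawk.
It has 4 species and 3 links.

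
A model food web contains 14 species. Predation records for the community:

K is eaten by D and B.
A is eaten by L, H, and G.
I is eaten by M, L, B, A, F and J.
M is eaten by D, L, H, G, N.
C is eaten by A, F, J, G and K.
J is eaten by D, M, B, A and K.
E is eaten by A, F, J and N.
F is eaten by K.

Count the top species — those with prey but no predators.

6

Top species (has prey, but nothing eats it): G, L, H, B, N, D.
Count: 6.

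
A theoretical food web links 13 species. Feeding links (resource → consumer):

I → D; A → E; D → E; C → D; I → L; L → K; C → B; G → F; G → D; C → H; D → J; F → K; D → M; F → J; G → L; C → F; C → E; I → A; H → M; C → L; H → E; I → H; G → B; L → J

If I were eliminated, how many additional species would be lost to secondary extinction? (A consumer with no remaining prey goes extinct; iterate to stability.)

1

Remove I.
Round 1: A (all prey gone) → extinct.
No further losses. Total secondary extinctions: 1.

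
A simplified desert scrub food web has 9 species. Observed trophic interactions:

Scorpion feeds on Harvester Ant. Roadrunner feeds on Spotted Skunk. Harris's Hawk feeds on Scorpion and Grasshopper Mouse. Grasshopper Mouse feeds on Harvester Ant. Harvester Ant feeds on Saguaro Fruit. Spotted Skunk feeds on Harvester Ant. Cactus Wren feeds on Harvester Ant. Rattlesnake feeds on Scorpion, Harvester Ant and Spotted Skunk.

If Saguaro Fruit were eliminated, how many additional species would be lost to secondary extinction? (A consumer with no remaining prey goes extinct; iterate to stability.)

8

Remove Saguaro Fruit.
Round 1: Harvester Ant (all prey gone) → extinct.
Round 2: Cactus Wren (all prey gone), Grasshopper Mouse (all prey gone), Scorpion (all prey gone), Spotted Skunk (all prey gone) → extinct.
Round 3: Roadrunner (all prey gone), Harris's Hawk (all prey gone), Rattlesnake (all prey gone) → extinct.
No further losses. Total secondary extinctions: 8.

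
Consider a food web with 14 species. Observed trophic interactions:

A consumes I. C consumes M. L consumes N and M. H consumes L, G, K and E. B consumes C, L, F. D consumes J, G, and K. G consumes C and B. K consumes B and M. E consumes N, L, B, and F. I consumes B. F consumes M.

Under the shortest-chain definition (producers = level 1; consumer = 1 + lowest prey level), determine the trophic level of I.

N is a producer → level 1.
L eats N → level 2.
B eats L → level 3.
I eats B → level 4.
No prey of I is below level 3, so 4 is the minimum.

Trophic level 4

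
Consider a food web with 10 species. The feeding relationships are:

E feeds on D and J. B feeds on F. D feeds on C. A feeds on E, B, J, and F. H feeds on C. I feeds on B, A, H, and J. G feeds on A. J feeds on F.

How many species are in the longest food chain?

5 species

One longest chain: F → J → E → A → I.
It has 5 species and 4 links.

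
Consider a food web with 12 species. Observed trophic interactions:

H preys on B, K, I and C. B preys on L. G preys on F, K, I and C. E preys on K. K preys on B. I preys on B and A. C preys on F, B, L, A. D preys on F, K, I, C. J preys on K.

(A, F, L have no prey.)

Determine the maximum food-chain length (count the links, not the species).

One longest chain: L → B → K → J.
It has 4 species and 3 links.

3 links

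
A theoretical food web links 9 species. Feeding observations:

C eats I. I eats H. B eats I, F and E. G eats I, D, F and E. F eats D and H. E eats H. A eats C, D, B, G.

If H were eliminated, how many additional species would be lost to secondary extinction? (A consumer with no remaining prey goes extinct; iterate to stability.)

Remove H.
Round 1: I (all prey gone), E (all prey gone) → extinct.
Round 2: C (all prey gone) → extinct.
No further losses. Total secondary extinctions: 3.

3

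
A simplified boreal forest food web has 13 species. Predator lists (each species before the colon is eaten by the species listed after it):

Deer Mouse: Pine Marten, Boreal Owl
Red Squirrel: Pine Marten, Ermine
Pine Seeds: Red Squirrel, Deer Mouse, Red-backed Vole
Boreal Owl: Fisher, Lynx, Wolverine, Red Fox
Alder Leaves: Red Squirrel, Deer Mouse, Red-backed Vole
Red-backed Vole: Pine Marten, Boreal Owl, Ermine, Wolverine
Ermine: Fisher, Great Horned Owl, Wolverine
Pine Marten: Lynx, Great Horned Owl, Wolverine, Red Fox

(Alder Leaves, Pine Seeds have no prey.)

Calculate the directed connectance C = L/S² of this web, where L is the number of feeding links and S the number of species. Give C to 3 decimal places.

C = 0.148

The web has S = 13 species and L = 25 feeding links.
C = L / S² = 25 / 169 = 0.1479 ≈ 0.148.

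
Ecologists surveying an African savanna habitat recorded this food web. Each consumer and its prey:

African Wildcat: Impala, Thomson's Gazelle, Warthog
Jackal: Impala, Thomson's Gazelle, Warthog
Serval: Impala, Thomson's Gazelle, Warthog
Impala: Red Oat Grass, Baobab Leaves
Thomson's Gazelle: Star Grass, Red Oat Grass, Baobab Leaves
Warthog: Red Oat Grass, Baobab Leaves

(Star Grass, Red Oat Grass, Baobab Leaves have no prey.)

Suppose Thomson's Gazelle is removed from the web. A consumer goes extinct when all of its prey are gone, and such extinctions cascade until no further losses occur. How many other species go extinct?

0

Remove Thomson's Gazelle.
Every predator of it retains at least one other prey: Serval still has Impala, Warthog; Jackal still has Impala, Warthog; African Wildcat still has Impala, Warthog.
No consumer loses all prey, so no secondary extinctions occur.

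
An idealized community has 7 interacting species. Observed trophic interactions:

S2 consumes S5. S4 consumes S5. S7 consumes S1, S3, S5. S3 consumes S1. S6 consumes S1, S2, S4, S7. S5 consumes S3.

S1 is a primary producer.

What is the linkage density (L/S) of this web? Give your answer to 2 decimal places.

There are L = 11 links among S = 7 species.
L/S = 11/7 = 1.5714 ≈ 1.57.

L/S = 1.57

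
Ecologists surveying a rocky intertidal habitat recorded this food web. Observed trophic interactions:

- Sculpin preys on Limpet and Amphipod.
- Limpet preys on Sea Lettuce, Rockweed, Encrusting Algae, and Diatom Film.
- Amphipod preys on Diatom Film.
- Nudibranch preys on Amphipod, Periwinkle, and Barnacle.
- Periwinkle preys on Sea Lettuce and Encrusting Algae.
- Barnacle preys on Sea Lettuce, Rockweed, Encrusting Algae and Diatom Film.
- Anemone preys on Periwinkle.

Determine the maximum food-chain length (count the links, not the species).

One longest chain: Sea Lettuce → Periwinkle → Anemone.
It has 3 species and 2 links.

2 links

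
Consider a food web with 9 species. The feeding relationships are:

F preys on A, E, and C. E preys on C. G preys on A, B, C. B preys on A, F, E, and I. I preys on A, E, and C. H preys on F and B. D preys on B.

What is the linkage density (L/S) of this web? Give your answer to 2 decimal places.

There are L = 17 links among S = 9 species.
L/S = 17/9 = 1.8889 ≈ 1.89.

L/S = 1.89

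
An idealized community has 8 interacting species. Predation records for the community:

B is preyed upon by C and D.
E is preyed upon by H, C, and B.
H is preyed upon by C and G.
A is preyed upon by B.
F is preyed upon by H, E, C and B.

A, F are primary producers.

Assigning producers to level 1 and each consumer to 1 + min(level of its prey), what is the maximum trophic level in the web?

Producers (level 1): A, F.
Following each consumer down to its lowest-level prey: A → B → D (levels 1 through 3).
All prey of D (B 2) are at level 2 or above, so D is at level 1 + 2 = 3.
Every consumer has at least one prey at level 2 or below, so none exceeds level 3.

3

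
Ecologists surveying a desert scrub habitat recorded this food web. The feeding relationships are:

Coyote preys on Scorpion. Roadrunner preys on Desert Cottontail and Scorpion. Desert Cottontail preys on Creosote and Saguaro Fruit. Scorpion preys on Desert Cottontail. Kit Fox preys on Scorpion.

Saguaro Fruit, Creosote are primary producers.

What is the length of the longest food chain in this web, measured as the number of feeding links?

One longest chain: Saguaro Fruit → Desert Cottontail → Scorpion → Kit Fox.
It has 4 species and 3 links.

3 links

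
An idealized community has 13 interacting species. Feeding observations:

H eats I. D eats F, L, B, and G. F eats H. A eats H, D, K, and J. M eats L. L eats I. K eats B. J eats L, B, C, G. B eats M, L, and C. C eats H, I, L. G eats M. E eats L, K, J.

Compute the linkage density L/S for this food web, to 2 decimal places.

L/S = 2.08

There are L = 27 links among S = 13 species.
L/S = 27/13 = 2.0769 ≈ 2.08.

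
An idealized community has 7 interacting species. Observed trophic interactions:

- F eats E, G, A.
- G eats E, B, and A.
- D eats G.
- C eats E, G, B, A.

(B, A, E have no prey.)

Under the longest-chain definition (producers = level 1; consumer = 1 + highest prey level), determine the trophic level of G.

Trophic level 2

B is a producer → level 1.
G eats B (level 1); other prey at levels: A 1, E 1 → level 2.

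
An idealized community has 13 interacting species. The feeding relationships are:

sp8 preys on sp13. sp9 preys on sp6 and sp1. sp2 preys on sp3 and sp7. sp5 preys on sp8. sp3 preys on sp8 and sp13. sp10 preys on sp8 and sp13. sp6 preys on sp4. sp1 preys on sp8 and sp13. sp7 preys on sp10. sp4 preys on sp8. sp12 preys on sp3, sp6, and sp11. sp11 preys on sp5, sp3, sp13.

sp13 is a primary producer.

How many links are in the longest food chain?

One longest chain: sp13 → sp8 → sp4 → sp6 → sp9.
It has 5 species and 4 links.

4 links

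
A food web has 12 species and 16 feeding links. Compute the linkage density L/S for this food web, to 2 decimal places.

There are L = 16 links among S = 12 species.
L/S = 16/12 = 1.3333 ≈ 1.33.

L/S = 1.33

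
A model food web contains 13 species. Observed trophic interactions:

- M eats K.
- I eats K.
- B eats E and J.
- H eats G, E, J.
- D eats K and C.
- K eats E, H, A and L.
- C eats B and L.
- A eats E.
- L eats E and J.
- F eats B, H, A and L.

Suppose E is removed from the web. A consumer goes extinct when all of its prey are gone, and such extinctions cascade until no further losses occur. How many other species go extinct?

Remove E.
Round 1: A (all prey gone) → extinct.
No further losses. Total secondary extinctions: 1.

1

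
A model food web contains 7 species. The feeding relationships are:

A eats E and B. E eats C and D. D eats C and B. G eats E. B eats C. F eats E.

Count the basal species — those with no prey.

Basal species (no prey listed): C.
Count: 1.

1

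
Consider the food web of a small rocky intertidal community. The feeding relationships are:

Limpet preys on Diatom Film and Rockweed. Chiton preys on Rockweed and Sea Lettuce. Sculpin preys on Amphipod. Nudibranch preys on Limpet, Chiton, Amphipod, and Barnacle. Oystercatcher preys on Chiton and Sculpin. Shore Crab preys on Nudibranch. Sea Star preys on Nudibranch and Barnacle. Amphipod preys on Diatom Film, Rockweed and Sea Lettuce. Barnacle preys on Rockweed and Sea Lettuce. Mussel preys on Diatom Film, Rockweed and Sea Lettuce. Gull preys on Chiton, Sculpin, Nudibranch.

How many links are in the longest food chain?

3 links

One longest chain: Sea Lettuce → Barnacle → Nudibranch → Gull.
It has 4 species and 3 links.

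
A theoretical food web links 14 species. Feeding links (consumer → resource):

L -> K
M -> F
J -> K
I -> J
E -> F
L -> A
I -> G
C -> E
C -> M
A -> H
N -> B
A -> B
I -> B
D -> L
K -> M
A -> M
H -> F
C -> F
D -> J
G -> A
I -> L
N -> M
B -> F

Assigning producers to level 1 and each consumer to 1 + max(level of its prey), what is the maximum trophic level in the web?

5

Producers (level 1): F.
F → H → A → L → D gives D level 5.
No species has a prey at level 5, so no species reaches level 6.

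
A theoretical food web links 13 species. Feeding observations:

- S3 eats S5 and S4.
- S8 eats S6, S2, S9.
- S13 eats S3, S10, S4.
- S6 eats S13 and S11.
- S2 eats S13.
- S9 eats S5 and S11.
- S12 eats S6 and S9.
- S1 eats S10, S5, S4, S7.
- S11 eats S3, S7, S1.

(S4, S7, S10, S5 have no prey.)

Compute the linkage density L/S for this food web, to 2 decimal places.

There are L = 22 links among S = 13 species.
L/S = 22/13 = 1.6923 ≈ 1.69.

L/S = 1.69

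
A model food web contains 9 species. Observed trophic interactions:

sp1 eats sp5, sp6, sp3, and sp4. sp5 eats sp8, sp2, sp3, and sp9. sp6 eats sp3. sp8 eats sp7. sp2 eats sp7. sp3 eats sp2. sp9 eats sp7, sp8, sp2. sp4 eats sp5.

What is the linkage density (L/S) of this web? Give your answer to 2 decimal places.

L/S = 1.78

There are L = 16 links among S = 9 species.
L/S = 16/9 = 1.7778 ≈ 1.78.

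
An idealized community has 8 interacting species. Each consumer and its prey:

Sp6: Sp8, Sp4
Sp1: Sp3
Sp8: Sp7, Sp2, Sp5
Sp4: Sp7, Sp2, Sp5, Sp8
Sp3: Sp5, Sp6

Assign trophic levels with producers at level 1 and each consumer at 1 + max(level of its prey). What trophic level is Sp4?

Sp7 is a producer → level 1.
Sp8 eats Sp7 (level 1); other prey at levels: Sp2 1, Sp5 1 → level 2.
Sp4 eats Sp8 (level 2); other prey at levels: Sp7 1, Sp2 1, Sp5 1 → level 3.

Trophic level 3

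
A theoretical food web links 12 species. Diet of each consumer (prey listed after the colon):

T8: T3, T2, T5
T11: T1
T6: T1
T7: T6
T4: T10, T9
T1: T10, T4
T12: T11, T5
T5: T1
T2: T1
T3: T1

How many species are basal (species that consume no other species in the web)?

2

Basal species (no prey listed): T10, T9.
Count: 2.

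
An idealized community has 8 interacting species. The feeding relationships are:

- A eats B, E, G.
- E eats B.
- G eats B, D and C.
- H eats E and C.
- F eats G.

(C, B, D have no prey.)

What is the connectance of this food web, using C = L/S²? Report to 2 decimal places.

C = 0.16

The web has S = 8 species and L = 10 feeding links.
C = L / S² = 10 / 64 = 0.1562 ≈ 0.16.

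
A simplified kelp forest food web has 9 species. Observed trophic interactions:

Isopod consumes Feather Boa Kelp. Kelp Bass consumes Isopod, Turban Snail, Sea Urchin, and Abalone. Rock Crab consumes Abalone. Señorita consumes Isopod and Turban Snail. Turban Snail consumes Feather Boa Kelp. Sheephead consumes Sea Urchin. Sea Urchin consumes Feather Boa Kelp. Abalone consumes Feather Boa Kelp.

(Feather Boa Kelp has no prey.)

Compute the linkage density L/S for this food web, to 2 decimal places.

L/S = 1.33

There are L = 12 links among S = 9 species.
L/S = 12/9 = 1.3333 ≈ 1.33.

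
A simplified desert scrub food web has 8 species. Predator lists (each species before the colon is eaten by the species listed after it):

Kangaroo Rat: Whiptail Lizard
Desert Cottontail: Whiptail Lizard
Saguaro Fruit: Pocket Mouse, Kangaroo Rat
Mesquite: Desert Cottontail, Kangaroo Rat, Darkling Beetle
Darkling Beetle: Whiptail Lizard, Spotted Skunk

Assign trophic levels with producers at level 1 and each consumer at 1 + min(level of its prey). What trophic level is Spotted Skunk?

Trophic level 3

Mesquite is a producer → level 1.
Darkling Beetle eats Mesquite → level 2.
Spotted Skunk eats Darkling Beetle → level 3.
No prey of Spotted Skunk is below level 2, so 3 is the minimum.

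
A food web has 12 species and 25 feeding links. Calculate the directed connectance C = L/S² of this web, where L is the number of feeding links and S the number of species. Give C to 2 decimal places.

The web has S = 12 species and L = 25 feeding links.
C = L / S² = 25 / 144 = 0.1736 ≈ 0.17.

C = 0.17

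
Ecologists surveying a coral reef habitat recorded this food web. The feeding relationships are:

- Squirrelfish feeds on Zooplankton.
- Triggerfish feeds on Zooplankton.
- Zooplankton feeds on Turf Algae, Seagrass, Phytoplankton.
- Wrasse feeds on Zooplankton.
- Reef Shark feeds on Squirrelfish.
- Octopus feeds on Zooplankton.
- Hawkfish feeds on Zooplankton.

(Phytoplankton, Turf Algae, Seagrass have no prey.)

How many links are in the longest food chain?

One longest chain: Phytoplankton → Zooplankton → Squirrelfish → Reef Shark.
It has 4 species and 3 links.

3 links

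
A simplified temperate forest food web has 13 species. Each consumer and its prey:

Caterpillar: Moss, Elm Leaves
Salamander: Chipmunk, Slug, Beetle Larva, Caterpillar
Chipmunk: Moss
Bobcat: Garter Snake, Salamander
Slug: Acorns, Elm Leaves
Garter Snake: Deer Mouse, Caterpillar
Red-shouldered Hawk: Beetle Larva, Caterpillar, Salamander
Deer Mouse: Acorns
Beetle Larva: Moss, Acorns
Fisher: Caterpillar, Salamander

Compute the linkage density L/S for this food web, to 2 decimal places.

There are L = 21 links among S = 13 species.
L/S = 21/13 = 1.6154 ≈ 1.62.

L/S = 1.62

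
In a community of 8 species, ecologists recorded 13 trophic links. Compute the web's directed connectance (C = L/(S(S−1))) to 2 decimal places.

C = 0.23

The web has S = 8 species and L = 13 feeding links.
C = L / (S(S−1)) = 13 / 56 = 0.2321 ≈ 0.23.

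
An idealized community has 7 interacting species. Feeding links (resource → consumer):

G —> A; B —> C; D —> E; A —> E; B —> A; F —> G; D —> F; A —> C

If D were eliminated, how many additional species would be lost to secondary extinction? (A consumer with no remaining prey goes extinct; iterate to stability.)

Remove D.
Round 1: F (all prey gone) → extinct.
Round 2: G (all prey gone) → extinct.
No further losses. Total secondary extinctions: 2.

2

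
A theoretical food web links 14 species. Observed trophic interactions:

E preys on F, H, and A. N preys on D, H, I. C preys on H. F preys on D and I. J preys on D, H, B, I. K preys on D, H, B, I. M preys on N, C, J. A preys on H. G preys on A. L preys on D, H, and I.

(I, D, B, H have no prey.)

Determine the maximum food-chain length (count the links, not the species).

2 links

One longest chain: H → A → G.
It has 3 species and 2 links.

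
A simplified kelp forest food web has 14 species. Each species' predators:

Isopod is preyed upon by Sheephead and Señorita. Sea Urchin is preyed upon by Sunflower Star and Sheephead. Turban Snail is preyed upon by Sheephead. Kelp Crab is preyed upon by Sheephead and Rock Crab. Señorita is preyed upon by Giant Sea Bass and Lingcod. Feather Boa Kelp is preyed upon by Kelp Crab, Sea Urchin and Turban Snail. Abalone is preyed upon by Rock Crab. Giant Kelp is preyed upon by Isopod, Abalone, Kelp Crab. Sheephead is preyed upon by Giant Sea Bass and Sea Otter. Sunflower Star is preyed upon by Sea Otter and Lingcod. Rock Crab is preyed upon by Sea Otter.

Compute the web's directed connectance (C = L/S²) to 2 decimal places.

The web has S = 14 species and L = 21 feeding links.
C = L / S² = 21 / 196 = 0.1071 ≈ 0.11.

C = 0.11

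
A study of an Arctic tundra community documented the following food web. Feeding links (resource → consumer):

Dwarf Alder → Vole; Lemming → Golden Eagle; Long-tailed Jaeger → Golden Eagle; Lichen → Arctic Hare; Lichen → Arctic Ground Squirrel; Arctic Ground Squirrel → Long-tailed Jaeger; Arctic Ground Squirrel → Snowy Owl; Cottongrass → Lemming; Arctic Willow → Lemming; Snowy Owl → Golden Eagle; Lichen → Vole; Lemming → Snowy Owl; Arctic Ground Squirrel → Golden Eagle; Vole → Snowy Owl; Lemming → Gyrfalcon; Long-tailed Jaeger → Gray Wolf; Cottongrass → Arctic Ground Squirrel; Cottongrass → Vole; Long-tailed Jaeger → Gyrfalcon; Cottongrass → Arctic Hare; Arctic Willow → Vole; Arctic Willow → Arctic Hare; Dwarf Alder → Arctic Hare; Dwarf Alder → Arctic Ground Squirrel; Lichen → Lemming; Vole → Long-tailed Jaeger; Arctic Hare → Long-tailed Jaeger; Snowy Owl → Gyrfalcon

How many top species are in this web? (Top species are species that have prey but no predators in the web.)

Top species (has prey, but nothing eats it): Gray Wolf, Golden Eagle, Gyrfalcon.
Count: 3.

3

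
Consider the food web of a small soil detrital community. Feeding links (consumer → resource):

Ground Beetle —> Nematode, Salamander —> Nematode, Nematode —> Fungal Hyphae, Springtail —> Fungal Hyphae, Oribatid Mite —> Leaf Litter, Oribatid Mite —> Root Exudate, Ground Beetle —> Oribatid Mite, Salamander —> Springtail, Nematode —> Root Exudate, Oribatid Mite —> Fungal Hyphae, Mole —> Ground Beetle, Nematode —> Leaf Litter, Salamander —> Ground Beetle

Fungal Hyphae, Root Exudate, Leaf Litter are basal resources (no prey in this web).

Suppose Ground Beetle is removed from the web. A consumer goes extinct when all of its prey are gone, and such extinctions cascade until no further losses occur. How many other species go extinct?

1

Remove Ground Beetle.
Round 1: Mole (all prey gone) → extinct.
No further losses. Total secondary extinctions: 1.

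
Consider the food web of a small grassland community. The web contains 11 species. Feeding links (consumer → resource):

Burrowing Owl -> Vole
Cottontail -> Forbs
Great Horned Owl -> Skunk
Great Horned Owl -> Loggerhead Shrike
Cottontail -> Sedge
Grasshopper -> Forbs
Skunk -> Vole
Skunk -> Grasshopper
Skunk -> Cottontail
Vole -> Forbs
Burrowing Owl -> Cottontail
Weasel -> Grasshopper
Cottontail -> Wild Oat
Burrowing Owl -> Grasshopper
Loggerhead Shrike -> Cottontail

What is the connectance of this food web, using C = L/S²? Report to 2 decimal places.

C = 0.12

The web has S = 11 species and L = 15 feeding links.
C = L / S² = 15 / 121 = 0.1240 ≈ 0.12.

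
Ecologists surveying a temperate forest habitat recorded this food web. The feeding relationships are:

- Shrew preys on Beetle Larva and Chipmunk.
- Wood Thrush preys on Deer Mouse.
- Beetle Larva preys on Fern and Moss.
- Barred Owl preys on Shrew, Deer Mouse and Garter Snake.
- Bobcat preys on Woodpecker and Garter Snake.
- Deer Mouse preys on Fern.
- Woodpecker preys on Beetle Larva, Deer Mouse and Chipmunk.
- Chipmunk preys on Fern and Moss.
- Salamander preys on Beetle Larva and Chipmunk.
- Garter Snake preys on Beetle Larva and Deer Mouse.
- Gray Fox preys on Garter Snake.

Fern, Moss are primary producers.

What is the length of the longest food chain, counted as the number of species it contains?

4 species

One longest chain: Fern → Beetle Larva → Woodpecker → Bobcat.
It has 4 species and 3 links.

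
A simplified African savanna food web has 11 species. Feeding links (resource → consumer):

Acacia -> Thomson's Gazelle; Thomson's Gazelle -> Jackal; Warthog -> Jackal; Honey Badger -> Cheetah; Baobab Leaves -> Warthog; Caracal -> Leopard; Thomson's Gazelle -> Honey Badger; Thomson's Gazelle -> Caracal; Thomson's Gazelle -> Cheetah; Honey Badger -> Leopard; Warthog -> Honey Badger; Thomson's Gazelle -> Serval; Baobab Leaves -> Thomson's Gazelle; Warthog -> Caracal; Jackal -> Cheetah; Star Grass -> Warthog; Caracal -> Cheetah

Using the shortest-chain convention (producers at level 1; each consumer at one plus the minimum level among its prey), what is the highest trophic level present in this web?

Producers (level 1): Acacia, Star Grass, Baobab Leaves.
Following each consumer down to its lowest-level prey: Star Grass → Warthog → Honey Badger → Leopard (levels 1 through 4).
All prey of Leopard (Honey Badger 3, Caracal 3) are at level 3 or above, so Leopard is at level 1 + 3 = 4.
Every consumer has at least one prey at level 3 or below, so none exceeds level 4.

4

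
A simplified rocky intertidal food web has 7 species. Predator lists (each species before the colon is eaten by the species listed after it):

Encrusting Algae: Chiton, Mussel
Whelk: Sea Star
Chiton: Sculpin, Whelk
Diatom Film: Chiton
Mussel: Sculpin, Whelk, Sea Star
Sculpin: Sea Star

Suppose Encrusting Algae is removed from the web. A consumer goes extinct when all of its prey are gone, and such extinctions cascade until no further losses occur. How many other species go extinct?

Remove Encrusting Algae.
Round 1: Mussel (all prey gone) → extinct.
No further losses. Total secondary extinctions: 1.

1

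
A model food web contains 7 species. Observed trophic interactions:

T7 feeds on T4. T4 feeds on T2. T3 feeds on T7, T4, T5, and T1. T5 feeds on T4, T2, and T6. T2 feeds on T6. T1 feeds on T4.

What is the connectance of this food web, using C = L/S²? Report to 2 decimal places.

The web has S = 7 species and L = 11 feeding links.
C = L / S² = 11 / 49 = 0.2245 ≈ 0.22.

C = 0.22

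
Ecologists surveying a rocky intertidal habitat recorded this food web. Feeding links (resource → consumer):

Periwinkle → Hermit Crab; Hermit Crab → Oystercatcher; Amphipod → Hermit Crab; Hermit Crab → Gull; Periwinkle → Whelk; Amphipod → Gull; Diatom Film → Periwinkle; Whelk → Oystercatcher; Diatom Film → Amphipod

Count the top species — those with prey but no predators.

2

Top species (has prey, but nothing eats it): Oystercatcher, Gull.
Count: 2.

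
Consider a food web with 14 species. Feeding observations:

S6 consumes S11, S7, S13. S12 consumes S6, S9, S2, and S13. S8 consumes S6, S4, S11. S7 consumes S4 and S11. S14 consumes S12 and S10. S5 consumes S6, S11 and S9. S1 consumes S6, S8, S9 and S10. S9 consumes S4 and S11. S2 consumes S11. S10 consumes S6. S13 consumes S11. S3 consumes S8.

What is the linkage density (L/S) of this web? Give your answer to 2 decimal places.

There are L = 27 links among S = 14 species.
L/S = 27/14 = 1.9286 ≈ 1.93.

L/S = 1.93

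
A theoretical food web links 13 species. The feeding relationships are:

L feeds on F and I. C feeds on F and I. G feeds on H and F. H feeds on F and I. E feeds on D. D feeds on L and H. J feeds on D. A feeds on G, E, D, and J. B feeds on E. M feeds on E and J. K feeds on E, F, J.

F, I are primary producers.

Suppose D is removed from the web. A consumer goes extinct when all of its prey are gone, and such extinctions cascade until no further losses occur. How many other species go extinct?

4

Remove D.
Round 1: J (all prey gone), E (all prey gone) → extinct.
Round 2: M (all prey gone), B (all prey gone) → extinct.
No further losses. Total secondary extinctions: 4.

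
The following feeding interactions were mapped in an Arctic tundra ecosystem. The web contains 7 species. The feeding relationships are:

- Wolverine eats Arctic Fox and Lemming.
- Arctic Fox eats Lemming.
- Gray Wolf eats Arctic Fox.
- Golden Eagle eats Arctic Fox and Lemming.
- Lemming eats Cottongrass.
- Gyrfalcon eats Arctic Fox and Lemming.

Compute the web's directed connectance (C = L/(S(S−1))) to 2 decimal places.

The web has S = 7 species and L = 9 feeding links.
C = L / (S(S−1)) = 9 / 42 = 0.2143 ≈ 0.21.

C = 0.21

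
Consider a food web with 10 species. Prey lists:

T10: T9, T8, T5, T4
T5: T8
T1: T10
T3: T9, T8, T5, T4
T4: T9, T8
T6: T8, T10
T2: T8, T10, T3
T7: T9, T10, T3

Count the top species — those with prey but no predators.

4

Top species (has prey, but nothing eats it): T2, T6, T7, T1.
Count: 4.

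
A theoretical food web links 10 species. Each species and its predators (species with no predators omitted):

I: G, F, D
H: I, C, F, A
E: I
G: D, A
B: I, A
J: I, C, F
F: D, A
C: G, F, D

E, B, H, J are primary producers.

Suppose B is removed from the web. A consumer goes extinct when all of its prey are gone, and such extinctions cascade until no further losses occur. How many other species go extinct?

0

Remove B.
Every predator of it retains at least one other prey: I still has E, H, J; A still has H, G, F.
No consumer loses all prey, so no secondary extinctions occur.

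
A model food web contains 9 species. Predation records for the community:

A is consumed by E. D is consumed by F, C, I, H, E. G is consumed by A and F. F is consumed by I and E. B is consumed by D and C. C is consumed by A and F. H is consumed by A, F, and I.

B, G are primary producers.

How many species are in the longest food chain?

One longest chain: B → D → C → F → I.
It has 5 species and 4 links.

5 species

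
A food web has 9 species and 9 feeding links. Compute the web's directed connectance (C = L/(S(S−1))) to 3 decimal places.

The web has S = 9 species and L = 9 feeding links.
C = L / (S(S−1)) = 9 / 72 = 0.1250 ≈ 0.125.

C = 0.125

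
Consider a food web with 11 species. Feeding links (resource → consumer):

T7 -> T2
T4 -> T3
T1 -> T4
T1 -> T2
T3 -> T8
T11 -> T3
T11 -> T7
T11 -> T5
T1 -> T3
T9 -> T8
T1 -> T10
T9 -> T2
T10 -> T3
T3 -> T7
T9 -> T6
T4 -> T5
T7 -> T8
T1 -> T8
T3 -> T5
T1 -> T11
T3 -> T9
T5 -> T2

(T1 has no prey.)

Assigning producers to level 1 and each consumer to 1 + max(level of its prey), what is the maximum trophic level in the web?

5

Producers (level 1): T1.
T1 → T4 → T3 → T5 → T2 gives T2 level 5.
No species has a prey at level 5, so no species reaches level 6.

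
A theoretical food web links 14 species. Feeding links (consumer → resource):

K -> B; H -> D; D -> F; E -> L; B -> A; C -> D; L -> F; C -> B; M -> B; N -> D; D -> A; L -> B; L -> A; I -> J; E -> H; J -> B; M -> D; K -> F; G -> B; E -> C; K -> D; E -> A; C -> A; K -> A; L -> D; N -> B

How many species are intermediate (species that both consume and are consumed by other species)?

Intermediate species (has both prey and predators): B, D, J, C, H, L.
Count: 6.

6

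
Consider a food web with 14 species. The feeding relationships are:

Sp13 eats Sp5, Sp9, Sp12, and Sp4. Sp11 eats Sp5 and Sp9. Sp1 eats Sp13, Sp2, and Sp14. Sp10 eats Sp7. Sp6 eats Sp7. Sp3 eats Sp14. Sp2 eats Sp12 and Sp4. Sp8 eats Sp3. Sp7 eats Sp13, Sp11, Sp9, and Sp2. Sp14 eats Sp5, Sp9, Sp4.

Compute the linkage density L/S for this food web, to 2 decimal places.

L/S = 1.57

There are L = 22 links among S = 14 species.
L/S = 22/14 = 1.5714 ≈ 1.57.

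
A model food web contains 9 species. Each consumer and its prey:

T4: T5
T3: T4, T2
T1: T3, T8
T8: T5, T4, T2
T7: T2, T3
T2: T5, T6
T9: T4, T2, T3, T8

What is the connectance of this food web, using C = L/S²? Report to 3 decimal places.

The web has S = 9 species and L = 16 feeding links.
C = L / S² = 16 / 81 = 0.1975 ≈ 0.198.

C = 0.198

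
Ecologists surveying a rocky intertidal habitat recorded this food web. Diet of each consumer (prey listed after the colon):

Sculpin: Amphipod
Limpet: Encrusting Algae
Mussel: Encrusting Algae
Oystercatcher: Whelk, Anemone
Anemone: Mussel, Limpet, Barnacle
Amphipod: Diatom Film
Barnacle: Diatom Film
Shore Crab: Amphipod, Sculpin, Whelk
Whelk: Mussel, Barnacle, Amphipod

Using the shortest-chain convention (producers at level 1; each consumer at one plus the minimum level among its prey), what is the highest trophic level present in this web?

4

Producers (level 1): Diatom Film, Encrusting Algae.
Following each consumer down to its lowest-level prey: Encrusting Algae → Mussel → Anemone → Oystercatcher (levels 1 through 4).
All prey of Oystercatcher (Anemone 3, Whelk 3) are at level 3 or above, so Oystercatcher is at level 1 + 3 = 4.
Every consumer has at least one prey at level 3 or below, so none exceeds level 4.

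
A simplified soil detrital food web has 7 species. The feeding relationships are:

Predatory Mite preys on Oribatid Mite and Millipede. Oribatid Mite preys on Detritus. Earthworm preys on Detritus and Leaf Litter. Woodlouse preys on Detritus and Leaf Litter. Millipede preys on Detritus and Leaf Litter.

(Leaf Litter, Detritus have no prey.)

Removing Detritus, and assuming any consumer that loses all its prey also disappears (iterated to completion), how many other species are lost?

1

Remove Detritus.
Round 1: Oribatid Mite (all prey gone) → extinct.
No further losses. Total secondary extinctions: 1.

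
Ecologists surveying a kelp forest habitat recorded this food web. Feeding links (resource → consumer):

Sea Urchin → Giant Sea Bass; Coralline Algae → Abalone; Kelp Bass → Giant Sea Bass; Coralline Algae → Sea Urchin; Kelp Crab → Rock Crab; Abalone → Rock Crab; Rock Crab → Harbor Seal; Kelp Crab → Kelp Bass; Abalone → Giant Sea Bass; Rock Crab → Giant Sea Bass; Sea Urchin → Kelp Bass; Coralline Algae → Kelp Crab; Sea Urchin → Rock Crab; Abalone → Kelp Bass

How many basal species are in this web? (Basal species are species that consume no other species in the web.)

Basal species (no prey listed): Coralline Algae.
Count: 1.

1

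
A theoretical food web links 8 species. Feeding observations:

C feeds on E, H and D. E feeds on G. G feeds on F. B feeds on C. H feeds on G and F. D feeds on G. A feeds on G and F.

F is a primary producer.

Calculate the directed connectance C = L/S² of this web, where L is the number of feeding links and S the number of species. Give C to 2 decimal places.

The web has S = 8 species and L = 11 feeding links.
C = L / S² = 11 / 64 = 0.1719 ≈ 0.17.

C = 0.17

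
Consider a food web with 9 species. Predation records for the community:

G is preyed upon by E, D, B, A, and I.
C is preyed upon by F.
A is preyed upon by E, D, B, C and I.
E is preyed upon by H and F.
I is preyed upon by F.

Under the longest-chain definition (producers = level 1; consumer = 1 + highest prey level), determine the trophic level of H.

G is a producer → level 1.
A eats G → level 2.
E eats A (level 2); other prey at levels: G 1 → level 3.
H eats E → level 4.

Trophic level 4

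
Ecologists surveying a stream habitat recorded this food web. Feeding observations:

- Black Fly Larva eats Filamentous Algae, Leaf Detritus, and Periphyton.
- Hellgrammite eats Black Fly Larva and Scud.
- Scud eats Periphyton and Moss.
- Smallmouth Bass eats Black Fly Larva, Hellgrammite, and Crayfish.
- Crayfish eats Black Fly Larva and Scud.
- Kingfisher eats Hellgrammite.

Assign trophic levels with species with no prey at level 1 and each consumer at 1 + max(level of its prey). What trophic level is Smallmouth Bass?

Trophic level 4

Moss has no prey (basal) → level 1.
Scud eats Moss (level 1); other prey at levels: Periphyton 1 → level 2.
Hellgrammite eats Scud (level 2); other prey at levels: Black Fly Larva 2 → level 3.
Smallmouth Bass eats Hellgrammite (level 3); other prey at levels: Black Fly Larva 2, Crayfish 3 → level 4.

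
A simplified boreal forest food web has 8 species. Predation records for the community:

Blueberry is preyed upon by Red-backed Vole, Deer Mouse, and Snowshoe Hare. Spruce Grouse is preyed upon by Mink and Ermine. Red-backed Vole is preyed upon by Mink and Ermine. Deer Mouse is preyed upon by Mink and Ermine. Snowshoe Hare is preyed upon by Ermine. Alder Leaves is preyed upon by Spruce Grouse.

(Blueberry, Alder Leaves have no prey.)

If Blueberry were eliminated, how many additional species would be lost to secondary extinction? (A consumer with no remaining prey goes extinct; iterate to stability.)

Remove Blueberry.
Round 1: Snowshoe Hare (all prey gone), Deer Mouse (all prey gone), Red-backed Vole (all prey gone) → extinct.
No further losses. Total secondary extinctions: 3.

3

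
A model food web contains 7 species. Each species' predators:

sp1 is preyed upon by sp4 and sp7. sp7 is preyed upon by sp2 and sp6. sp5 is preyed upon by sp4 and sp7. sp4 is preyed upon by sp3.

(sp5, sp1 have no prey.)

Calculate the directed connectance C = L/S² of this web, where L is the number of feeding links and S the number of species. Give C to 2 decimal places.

C = 0.14

The web has S = 7 species and L = 7 feeding links.
C = L / S² = 7 / 49 = 0.1429 ≈ 0.14.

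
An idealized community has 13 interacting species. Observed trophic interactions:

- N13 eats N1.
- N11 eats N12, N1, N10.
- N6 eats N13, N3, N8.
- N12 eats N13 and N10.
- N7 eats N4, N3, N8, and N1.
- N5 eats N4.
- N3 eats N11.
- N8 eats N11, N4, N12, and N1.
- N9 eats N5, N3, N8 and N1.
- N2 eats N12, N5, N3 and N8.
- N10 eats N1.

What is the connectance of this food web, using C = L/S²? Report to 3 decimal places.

The web has S = 13 species and L = 28 feeding links.
C = L / S² = 28 / 169 = 0.1657 ≈ 0.166.

C = 0.166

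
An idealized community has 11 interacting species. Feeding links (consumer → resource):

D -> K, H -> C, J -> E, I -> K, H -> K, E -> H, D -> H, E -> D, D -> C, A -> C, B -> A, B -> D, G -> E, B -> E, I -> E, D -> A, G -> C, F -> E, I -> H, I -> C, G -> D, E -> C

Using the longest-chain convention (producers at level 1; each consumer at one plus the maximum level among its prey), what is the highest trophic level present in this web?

5

Producers (level 1): C, K.
C → A → D → E → F gives F level 5.
No species has a prey at level 5, so no species reaches level 6.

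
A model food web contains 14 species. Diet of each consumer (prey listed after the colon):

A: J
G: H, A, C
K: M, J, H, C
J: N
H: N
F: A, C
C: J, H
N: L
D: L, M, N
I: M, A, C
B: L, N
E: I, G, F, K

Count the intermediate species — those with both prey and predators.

Intermediate species (has both prey and predators): N, J, H, A, C, I, G, F, K.
Count: 9.

9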